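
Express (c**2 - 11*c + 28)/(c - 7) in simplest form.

Factor: c**2 - 11*c + 28 = (c - 4)*(c - 7)
Cancel the common factor (c - 7).

c - 4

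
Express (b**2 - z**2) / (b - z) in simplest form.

b + z

b**2 - z**2 factors as -(-b + z)*(b + z).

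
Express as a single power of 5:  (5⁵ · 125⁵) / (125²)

5^14

5⁵ = 5^5; 125⁵ = 5^15; 125² = 5^6
Combine exponents: 5^14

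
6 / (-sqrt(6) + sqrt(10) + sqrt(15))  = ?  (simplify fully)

Group as (sqrt(10) + sqrt(15)) - sqrt(6); multiply by (sqrt(10) + sqrt(15)) + sqrt(6), then rationalise the remaining surd.

(-114*sqrt(6) + 6*sqrt(15) + 66*sqrt(10) + 360)/239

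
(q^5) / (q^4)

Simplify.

Quotient: q^1

q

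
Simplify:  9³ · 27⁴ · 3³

3^21

9³ = 3^6; 27⁴ = 3^12; 3³ = 3^3
Combine exponents: 3^21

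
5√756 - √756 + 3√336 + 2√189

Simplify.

42*√21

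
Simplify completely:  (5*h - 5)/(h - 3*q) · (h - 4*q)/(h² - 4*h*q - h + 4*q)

Factor: 5*h - 5 = 5·(h - 1);  h² - 4*h*q - h + 4*q = (h - 4*q)·(h - 1)
Cancel the common factors (h - 4*q), (h - 1).

-5/(-h + 3*q)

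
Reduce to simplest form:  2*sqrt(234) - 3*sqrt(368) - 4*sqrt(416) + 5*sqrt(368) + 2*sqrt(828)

2*sqrt(234) = 6*sqrt(26); 3*sqrt(368) = 12*sqrt(23); 4*sqrt(416) = 16*sqrt(26); 5*sqrt(368) = 20*sqrt(23); 2*sqrt(828) = 12*sqrt(23)

-10*sqrt(26) + 20*sqrt(23)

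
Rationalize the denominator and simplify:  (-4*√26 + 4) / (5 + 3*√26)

(-332 + 32*√26)/209

Multiply numerator and denominator by -3*√26 + 5.
Denominator becomes -209; numerator becomes -32*√26 + 332.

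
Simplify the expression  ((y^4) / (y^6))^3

Inside the bracket: (y^-2)
Raise to the power 3: (y^-6)

y^(-6)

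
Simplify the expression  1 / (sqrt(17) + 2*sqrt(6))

(-sqrt(17) + 2*sqrt(6))/7

Multiply numerator and denominator by -2*sqrt(6) + sqrt(17).
Denominator becomes -7; numerator becomes -2*sqrt(6) + sqrt(17).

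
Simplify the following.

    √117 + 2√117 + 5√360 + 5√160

9*√13 + 50*√10

√117 = 3*√13; 2√117 = 6*√13; 5√360 = 30*√10; 5√160 = 20*√10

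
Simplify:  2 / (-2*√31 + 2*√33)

(√31 + √33)/2

Multiply numerator and denominator by 2*√31 + 2*√33.
Denominator becomes 8; numerator becomes 4*√31 + 4*√33.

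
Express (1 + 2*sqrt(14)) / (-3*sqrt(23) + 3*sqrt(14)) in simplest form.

(-2*sqrt(322) - 28 - sqrt(23) - sqrt(14))/27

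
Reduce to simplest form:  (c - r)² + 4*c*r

(c + r)²

After expansion: c² + 2*c*r + r² — a perfect-square trinomial.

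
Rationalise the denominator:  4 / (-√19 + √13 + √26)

(-10*√19 + 3*√26 + 16*√13 + 13*√38)/119

Group as (√13 + √26) - √19; multiply by (√13 + √26) + √19, then rationalise the remaining surd.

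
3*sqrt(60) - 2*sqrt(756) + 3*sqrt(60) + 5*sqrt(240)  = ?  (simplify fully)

-12*sqrt(21) + 32*sqrt(15)

3*sqrt(60) = 6*sqrt(15); 2*sqrt(756) = 12*sqrt(21); 3*sqrt(60) = 6*sqrt(15); 5*sqrt(240) = 20*sqrt(15)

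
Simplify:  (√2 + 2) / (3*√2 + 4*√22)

Multiply numerator and denominator by -4*√22 + 3*√2.
Denominator becomes -334; numerator becomes -8*√22 - 8*√11 + 6 + 6*√2.

(-3*√2 - 3 + 4*√11 + 4*√22)/167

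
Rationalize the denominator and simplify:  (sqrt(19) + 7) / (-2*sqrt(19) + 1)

Multiply numerator and denominator by 1 + 2*sqrt(19).
Denominator becomes -75; numerator becomes 45 + 15*sqrt(19).

(-sqrt(19) - 3)/5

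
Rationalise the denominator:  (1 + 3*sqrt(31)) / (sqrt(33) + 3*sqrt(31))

Multiply numerator and denominator by -sqrt(33) + 3*sqrt(31).
Denominator becomes 246; numerator becomes -3*sqrt(1023) - sqrt(33) + 3*sqrt(31) + 279.

(-3*sqrt(1023) - sqrt(33) + 3*sqrt(31) + 279)/246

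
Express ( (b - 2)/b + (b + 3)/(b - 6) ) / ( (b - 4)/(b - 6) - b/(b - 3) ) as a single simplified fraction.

(-2*b³ + 11*b² - 27*b + 36)/(b² - 12*b)

Numerator: (b - 2)/b + (b + 3)/(b - 6) = (2*b² - 5*b + 12)/(b² - 6*b)
Denominator: (b - 4)/(b - 6) - b/(b - 3) = (-b + 12)/(b² - 9*b + 18)
Divide: ((2*b² - 5*b + 12)/(b² - 6*b)) · ((b² - 9*b + 18)/(-b + 12)) = (-2*b³ + 11*b² - 27*b + 36)/(b² - 12*b)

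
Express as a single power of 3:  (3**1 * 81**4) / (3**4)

3**1 = 3**1; 81**4 = 3**16; 3**4 = 3**4
Combine exponents: 3**13

3**13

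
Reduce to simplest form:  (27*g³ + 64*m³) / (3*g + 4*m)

Apply the sum-of-cubes factorisation and cancel (3*g + 4*m).

9*g² - 12*g*m + 16*m²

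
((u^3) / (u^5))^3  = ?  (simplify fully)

Inside the bracket: (u^-2)
Raise to the power 3: (u^-6)

u^(-6)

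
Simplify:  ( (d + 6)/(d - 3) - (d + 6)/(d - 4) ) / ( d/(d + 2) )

(-d^2 - 8*d - 12)/(d^3 - 7*d^2 + 12*d)

Numerator: (d + 6)/(d - 3) - (d + 6)/(d - 4) = (-d - 6)/(d^2 - 7*d + 12)
Denominator: d/(d + 2) = d/(d + 2)
Divide: ((-d - 6)/(d^2 - 7*d + 12)) · ((d + 2)/d) = (-d^2 - 8*d - 12)/(d^3 - 7*d^2 + 12*d)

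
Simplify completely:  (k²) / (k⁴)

k^(-2)

Quotient: (k^-2)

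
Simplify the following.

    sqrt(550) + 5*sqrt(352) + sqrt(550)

30*sqrt(22)

sqrt(550) = 5*sqrt(22); 5*sqrt(352) = 20*sqrt(22); sqrt(550) = 5*sqrt(22)
Combine: (5 + 20 + 5)·sqrt(22) = 30*sqrt(22)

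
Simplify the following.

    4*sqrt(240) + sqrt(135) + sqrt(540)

25*sqrt(15)

4*sqrt(240) = 16*sqrt(15); sqrt(135) = 3*sqrt(15); sqrt(540) = 6*sqrt(15)
Combine: (16 + 3 + 6)·sqrt(15) = 25*sqrt(15)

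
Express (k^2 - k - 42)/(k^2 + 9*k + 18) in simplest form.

(k - 7)/(k + 3)

Factor: k^2 - k - 42 = (k + 6)*(k - 7);  k^2 + 9*k + 18 = (k + 3)*(k + 6)
Cancel the common factor (k + 6).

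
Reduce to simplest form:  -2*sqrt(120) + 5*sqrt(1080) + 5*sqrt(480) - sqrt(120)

2*sqrt(120) = 4*sqrt(30); 5*sqrt(1080) = 30*sqrt(30); 5*sqrt(480) = 20*sqrt(30); sqrt(120) = 2*sqrt(30)
Combine: (-4 + 30 + 20 - 2)·sqrt(30) = 44*sqrt(30)

44*sqrt(30)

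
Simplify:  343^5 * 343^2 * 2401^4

343^5 = 7^15; 343^2 = 7^6; 2401^4 = 7^16
Combine exponents: 7^37

7^37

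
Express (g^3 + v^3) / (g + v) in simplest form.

Apply the sum-of-cubes factorisation and cancel (g + v).

g^2 - g*v + v^2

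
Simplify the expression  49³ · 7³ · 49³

49³ = 7^6; 7³ = 7^3; 49³ = 7^6
Combine exponents: 7^15

7^15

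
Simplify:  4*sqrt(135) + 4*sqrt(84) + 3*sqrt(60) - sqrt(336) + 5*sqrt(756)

18*sqrt(15) + 34*sqrt(21)

4*sqrt(135) = 12*sqrt(15); 4*sqrt(84) = 8*sqrt(21); 3*sqrt(60) = 6*sqrt(15); sqrt(336) = 4*sqrt(21); 5*sqrt(756) = 30*sqrt(21)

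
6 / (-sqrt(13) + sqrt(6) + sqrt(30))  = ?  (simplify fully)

(-138*sqrt(13) - 66*sqrt(30) + 222*sqrt(6) + 72*sqrt(65))/191

Group as (sqrt(6) + sqrt(30)) - sqrt(13); multiply by (sqrt(6) + sqrt(30)) + sqrt(13), then rationalise the remaining surd.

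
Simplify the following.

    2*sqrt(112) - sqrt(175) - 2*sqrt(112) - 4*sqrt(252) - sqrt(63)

-32*sqrt(7)

2*sqrt(112) = 8*sqrt(7); sqrt(175) = 5*sqrt(7); 2*sqrt(112) = 8*sqrt(7); 4*sqrt(252) = 24*sqrt(7); sqrt(63) = 3*sqrt(7)
Combine: (8 - 5 - 8 - 24 - 3)·sqrt(7) = -32*sqrt(7)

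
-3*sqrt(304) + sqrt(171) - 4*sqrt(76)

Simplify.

3*sqrt(304) = 12*sqrt(19); sqrt(171) = 3*sqrt(19); 4*sqrt(76) = 8*sqrt(19)
Combine: (-12 + 3 - 8)·sqrt(19) = -17*sqrt(19)

-17*sqrt(19)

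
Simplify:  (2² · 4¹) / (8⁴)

2² = 2^2; 4¹ = 2^2; 8⁴ = 2^12
Combine exponents: 2^(-8)

2^(-8)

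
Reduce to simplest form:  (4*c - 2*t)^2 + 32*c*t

4*(2*c + t)^2

After expansion: 16*c^2 + 16*c*t + 4*t^2 — a perfect-square trinomial.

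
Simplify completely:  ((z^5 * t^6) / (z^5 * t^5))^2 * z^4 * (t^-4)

z^4/t^2

Inside the bracket: t^1
Raise to the power 2: t^2
Multiply by z^4 * (t^-4): add exponents.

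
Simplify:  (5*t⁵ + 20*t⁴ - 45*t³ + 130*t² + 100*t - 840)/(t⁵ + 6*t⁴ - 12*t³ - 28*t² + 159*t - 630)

(5*t² - 20)/(t² + 2*t - 15)

Factor: 5*t⁵ + 20*t⁴ - 45*t³ + 130*t² + 100*t - 840 = 5·(t + 2)·(t² - 2*t + 7)·(t - 2)·(t + 6);  t⁵ + 6*t⁴ - 12*t³ - 28*t² + 159*t - 630 = (t² - 2*t + 7)·(t - 3)·(t + 5)·(t + 6)
Cancel the common factors (t² - 2*t + 7), (t + 6).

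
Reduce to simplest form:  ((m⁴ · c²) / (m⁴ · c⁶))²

c^(-8)

Inside the bracket: (c^-4)
Raise to the power 2: (c^-8)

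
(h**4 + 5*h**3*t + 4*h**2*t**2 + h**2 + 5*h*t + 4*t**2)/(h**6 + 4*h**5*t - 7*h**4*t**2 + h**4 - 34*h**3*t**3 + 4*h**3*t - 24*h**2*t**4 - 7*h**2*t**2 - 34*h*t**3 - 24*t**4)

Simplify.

Factor: h**4 + 5*h**3*t + 4*h**2*t**2 + h**2 + 5*h*t + 4*t**2 = (h**2 + 1)*(h + t)*(h + 4*t);  h**6 + 4*h**5*t - 7*h**4*t**2 + h**4 - 34*h**3*t**3 + 4*h**3*t - 24*h**2*t**4 - 7*h**2*t**2 - 34*h*t**3 - 24*t**4 = (h + t)*(h**2 + 1)*(h + 2*t)*(h - 3*t)*(h + 4*t)
Cancel the common factors (h**2 + 1), (h + 4*t), (h + t).

-1/(-h**2 + h*t + 6*t**2)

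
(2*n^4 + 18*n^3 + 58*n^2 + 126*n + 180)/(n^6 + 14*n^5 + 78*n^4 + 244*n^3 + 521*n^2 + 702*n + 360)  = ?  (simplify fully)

Factor: 2*n^4 + 18*n^3 + 58*n^2 + 126*n + 180 = 2*(n + 3)*(n^2 + n + 6)*(n + 5);  n^6 + 14*n^5 + 78*n^4 + 244*n^3 + 521*n^2 + 702*n + 360 = (n + 3)*(n + 4)*(n + 1)*(n + 5)*(n^2 + n + 6)
Cancel the common factors (n^2 + n + 6), (n + 5), (n + 3).

2/(n^2 + 5*n + 4)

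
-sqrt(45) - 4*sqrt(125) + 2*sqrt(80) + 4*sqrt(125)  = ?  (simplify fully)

sqrt(45) = 3*sqrt(5); 4*sqrt(125) = 20*sqrt(5); 2*sqrt(80) = 8*sqrt(5); 4*sqrt(125) = 20*sqrt(5)
Combine: (-3 - 20 + 8 + 20)·sqrt(5) = 5*sqrt(5)

5*sqrt(5)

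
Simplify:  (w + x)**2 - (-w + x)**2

4*w*x

Only the odd-power cross terms survive.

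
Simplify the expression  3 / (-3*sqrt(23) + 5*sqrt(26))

(9*sqrt(23) + 15*sqrt(26))/443

Multiply numerator and denominator by 3*sqrt(23) + 5*sqrt(26).
Denominator becomes 443; numerator becomes 9*sqrt(23) + 15*sqrt(26).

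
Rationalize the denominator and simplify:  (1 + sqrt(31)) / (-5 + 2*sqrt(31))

(7*sqrt(31) + 67)/99

Multiply numerator and denominator by -2*sqrt(31) - 5.
Denominator becomes -99; numerator becomes -67 - 7*sqrt(31).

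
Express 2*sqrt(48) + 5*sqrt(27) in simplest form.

23*sqrt(3)

2*sqrt(48) = 8*sqrt(3); 5*sqrt(27) = 15*sqrt(3)
Combine: (8 + 15)·sqrt(3) = 23*sqrt(3)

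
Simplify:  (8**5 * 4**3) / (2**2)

2**19

8**5 = 2**15; 4**3 = 2**6; 2**2 = 2**2
Combine exponents: 2**19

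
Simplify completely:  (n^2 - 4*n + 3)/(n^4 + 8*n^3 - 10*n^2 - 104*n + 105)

1/(n^2 + 12*n + 35)

Factor: n^2 - 4*n + 3 = (n - 3)*(n - 1);  n^4 + 8*n^3 - 10*n^2 - 104*n + 105 = (n - 3)*(n + 7)*(n + 5)*(n - 1)
Cancel the common factors (n - 1), (n - 3).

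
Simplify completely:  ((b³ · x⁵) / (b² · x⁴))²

Inside the bracket: b¹ · x¹
Raise to the power 2: b² · x²

b²*x²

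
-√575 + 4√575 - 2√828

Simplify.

3*√23

√575 = 5*√23; 4√575 = 20*√23; 2√828 = 12*√23
Combine: (-5 + 20 - 12)·√23 = 3*√23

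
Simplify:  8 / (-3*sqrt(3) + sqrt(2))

(-24*sqrt(3) - 8*sqrt(2))/25

Multiply numerator and denominator by sqrt(2) + 3*sqrt(3).
Denominator becomes -25; numerator becomes 8*sqrt(2) + 24*sqrt(3).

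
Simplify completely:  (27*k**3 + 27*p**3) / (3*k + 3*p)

(3*p)**3 + (3*k)**3 = (3*k + 3*p)(9*k**2 - 9*k*p + 9*p**2).

9*k**2 - 9*k*p + 9*p**2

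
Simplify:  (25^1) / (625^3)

5^(-10)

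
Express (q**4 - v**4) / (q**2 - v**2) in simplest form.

q**2 + v**2

q**4 - v**4 factors as (q - v)*(q + v)*(q**2 + v**2).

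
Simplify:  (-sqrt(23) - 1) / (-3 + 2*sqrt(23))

Multiply numerator and denominator by -2*sqrt(23) - 3.
Denominator becomes -83; numerator becomes 5*sqrt(23) + 49.

(-49 - 5*sqrt(23))/83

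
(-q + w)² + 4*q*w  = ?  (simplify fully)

(q + w)²

After expansion: q² + 2*q*w + w² — a perfect-square trinomial.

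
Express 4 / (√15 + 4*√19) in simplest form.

Multiply numerator and denominator by -√15 + 4*√19.
Denominator becomes 289; numerator becomes -4*√15 + 16*√19.

(-4*√15 + 16*√19)/289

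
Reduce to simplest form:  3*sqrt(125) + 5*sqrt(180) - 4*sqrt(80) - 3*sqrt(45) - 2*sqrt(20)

16*sqrt(5)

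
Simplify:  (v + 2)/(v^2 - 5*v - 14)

1/(v - 7)

Factor: v^2 - 5*v - 14 = (v - 7)*(v + 2)
Cancel the common factor (v + 2).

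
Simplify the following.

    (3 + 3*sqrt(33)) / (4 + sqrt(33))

Multiply numerator and denominator by -sqrt(33) + 4.
Denominator becomes -17; numerator becomes -87 + 9*sqrt(33).

(-9*sqrt(33) + 87)/17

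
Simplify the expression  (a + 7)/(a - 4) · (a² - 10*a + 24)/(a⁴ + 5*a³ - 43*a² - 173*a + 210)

1/(a² + 4*a - 5)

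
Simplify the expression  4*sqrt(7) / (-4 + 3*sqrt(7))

(16*sqrt(7) + 84)/47

Multiply numerator and denominator by -3*sqrt(7) - 4.
Denominator becomes -47; numerator becomes -84 - 16*sqrt(7).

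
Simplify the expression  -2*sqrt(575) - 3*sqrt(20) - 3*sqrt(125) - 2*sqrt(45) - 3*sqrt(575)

2*sqrt(575) = 10*sqrt(23); 3*sqrt(20) = 6*sqrt(5); 3*sqrt(125) = 15*sqrt(5); 2*sqrt(45) = 6*sqrt(5); 3*sqrt(575) = 15*sqrt(23)

-25*sqrt(23) - 27*sqrt(5)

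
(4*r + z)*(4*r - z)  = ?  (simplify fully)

Product of conjugates: (P+Q)(P-Q) = P^2 - Q^2.

16*r^2 - z^2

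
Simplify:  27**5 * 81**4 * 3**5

27**5 = 3**15; 81**4 = 3**16; 3**5 = 3**5
Combine exponents: 3**36

3**36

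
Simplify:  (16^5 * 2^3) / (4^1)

2^21

16^5 = 2^20; 2^3 = 2^3; 4^1 = 2^2
Combine exponents: 2^21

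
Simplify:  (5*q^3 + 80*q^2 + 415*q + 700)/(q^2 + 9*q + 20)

Factor: 5*q^3 + 80*q^2 + 415*q + 700 = 5*(q + 5)*(q + 7)*(q + 4);  q^2 + 9*q + 20 = (q + 4)*(q + 5)
Cancel the common factors (q + 4), (q + 5).

5*q + 35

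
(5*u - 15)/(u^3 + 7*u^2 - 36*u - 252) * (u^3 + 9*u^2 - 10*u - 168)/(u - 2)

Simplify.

Factor: 5*u - 15 = 5*(u - 3);  u^3 + 7*u^2 - 36*u - 252 = (u + 6)*(u + 7)*(u - 6);  u^3 + 9*u^2 - 10*u - 168 = (u + 6)*(u - 4)*(u + 7)
Cancel the common factors (u + 7), (u + 6).

(5*u^2 - 35*u + 60)/(u^2 - 8*u + 12)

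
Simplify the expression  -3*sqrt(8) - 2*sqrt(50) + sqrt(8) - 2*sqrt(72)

3*sqrt(8) = 6*sqrt(2); 2*sqrt(50) = 10*sqrt(2); sqrt(8) = 2*sqrt(2); 2*sqrt(72) = 12*sqrt(2)
Combine: (-6 - 10 + 2 - 12)·sqrt(2) = -26*sqrt(2)

-26*sqrt(2)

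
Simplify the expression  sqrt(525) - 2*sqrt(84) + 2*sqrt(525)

sqrt(525) = 5*sqrt(21); 2*sqrt(84) = 4*sqrt(21); 2*sqrt(525) = 10*sqrt(21)
Combine: (5 - 4 + 10)·sqrt(21) = 11*sqrt(21)

11*sqrt(21)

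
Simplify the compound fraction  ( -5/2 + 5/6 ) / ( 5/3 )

-1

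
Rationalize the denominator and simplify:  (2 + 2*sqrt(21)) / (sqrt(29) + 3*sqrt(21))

Multiply numerator and denominator by -sqrt(29) + 3*sqrt(21).
Denominator becomes 160; numerator becomes -2*sqrt(609) - 2*sqrt(29) + 6*sqrt(21) + 126.

(-sqrt(609) - sqrt(29) + 3*sqrt(21) + 63)/80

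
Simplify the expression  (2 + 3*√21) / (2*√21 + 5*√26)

(-126 - 4*√21 + 10*√26 + 15*√546)/566

Multiply numerator and denominator by -5*√26 + 2*√21.
Denominator becomes -566; numerator becomes -15*√546 - 10*√26 + 4*√21 + 126.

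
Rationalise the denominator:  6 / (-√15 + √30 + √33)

(-8*√15 + 2*√33 + 3*√30 + 5*√66)/46

Group as (√30 + √33) - √15; multiply by (√30 + √33) + √15, then rationalise the remaining surd.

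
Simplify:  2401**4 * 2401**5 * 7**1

7**37

2401**4 = 7**16; 2401**5 = 7**20; 7**1 = 7**1
Combine exponents: 7**37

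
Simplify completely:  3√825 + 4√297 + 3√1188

45*√33

3√825 = 15*√33; 4√297 = 12*√33; 3√1188 = 18*√33
Combine: (15 + 12 + 18)·√33 = 45*√33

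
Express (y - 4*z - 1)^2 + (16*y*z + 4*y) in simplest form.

Expanding gives y^2 + 8*y*z + 2*y + 16*z^2 + 8*z + 1, a perfect square.

(y + 4*z + 1)^2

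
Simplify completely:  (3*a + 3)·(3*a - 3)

9*a² - 9

(3*a)^2 - (3)^2 = 9*a² - 9.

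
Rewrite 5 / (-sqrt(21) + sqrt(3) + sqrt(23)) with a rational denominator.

(-25*sqrt(21) + 5*sqrt(23) + 205*sqrt(3) + 30*sqrt(161))/251

Group as (sqrt(3) + sqrt(23)) - sqrt(21); multiply by (sqrt(3) + sqrt(23)) + sqrt(21), then rationalise the remaining surd.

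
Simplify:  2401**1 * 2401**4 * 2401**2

7**28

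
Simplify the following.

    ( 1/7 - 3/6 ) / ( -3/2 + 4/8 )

5/14

Numerator: 1/7 - 3/6 = -5/14
Denominator: -3/2 + 4/8 = -1
Divide: (-5/14) · (-1) = 5/14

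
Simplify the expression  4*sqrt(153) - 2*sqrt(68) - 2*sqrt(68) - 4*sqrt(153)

-8*sqrt(17)

4*sqrt(153) = 12*sqrt(17); 2*sqrt(68) = 4*sqrt(17); 2*sqrt(68) = 4*sqrt(17); 4*sqrt(153) = 12*sqrt(17)
Combine: (12 - 4 - 4 - 12)·sqrt(17) = -8*sqrt(17)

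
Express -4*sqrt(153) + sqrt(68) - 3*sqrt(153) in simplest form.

-19*sqrt(17)

4*sqrt(153) = 12*sqrt(17); sqrt(68) = 2*sqrt(17); 3*sqrt(153) = 9*sqrt(17)
Combine: (-12 + 2 - 9)·sqrt(17) = -19*sqrt(17)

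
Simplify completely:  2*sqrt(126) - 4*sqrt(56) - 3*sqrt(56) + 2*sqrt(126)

-2*sqrt(14)

2*sqrt(126) = 6*sqrt(14); 4*sqrt(56) = 8*sqrt(14); 3*sqrt(56) = 6*sqrt(14); 2*sqrt(126) = 6*sqrt(14)
Combine: (6 - 8 - 6 + 6)·sqrt(14) = -2*sqrt(14)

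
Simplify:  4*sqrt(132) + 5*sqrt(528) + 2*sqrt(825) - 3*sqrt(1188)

20*sqrt(33)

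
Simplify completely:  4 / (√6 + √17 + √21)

(-6*√238 + 2*√21 + 10*√17 + 32*√6)/101

Group as (√6 + √21) + √17; multiply by (√6 + √21) - √17, then rationalise the remaining surd.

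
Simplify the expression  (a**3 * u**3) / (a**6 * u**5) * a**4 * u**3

a*u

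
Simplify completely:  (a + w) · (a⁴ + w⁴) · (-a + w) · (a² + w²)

-a⁸ + w⁸

(w+a)(w-a) = -a² + w²; continue pairing.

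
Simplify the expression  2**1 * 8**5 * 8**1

2**19

2**1 = 2**1; 8**5 = 2**15; 8**1 = 2**3
Combine exponents: 2**19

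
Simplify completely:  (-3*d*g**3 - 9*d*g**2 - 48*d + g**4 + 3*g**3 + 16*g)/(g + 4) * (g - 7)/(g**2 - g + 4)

Factor: -3*d*g**3 - 9*d*g**2 - 48*d + g**4 + 3*g**3 + 16*g = (-3*d + g)*(g**2 - g + 4)*(g + 4)
Cancel the common factors (g**2 - g + 4), (g + 4).

-3*d*g + 21*d + g**2 - 7*g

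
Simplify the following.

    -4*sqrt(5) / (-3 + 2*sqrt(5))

(-40 - 12*sqrt(5))/11

Multiply numerator and denominator by -2*sqrt(5) - 3.
Denominator becomes -11; numerator becomes 12*sqrt(5) + 40.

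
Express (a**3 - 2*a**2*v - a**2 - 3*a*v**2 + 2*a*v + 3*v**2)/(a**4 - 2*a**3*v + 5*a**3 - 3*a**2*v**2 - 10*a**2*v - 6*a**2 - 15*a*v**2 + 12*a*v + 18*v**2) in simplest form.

1/(a + 6)

Factor: a**3 - 2*a**2*v - a**2 - 3*a*v**2 + 2*a*v + 3*v**2 = (a - 1)*(a - 3*v)*(a + v);  a**4 - 2*a**3*v + 5*a**3 - 3*a**2*v**2 - 10*a**2*v - 6*a**2 - 15*a*v**2 + 12*a*v + 18*v**2 = (a - 1)*(a + 6)*(a + v)*(a - 3*v)
Cancel the common factors (a + v), (a - 1), (a - 3*v).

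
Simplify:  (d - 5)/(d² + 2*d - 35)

1/(d + 7)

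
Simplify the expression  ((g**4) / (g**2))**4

Inside the bracket: g**2
Raise to the power 4: g**8

g**8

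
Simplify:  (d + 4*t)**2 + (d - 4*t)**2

2*d**2 + 32*t**2

Only the even-power cross terms survive.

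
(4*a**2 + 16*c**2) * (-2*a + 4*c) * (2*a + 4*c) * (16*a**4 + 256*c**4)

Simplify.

((4*c)+(2*a))((4*c)-(2*a)) = -4*a**2 + 16*c**2; continue pairing.

-256*a**8 + 65536*c**8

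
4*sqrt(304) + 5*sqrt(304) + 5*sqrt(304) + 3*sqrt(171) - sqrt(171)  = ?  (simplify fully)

62*sqrt(19)

4*sqrt(304) = 16*sqrt(19); 5*sqrt(304) = 20*sqrt(19); 5*sqrt(304) = 20*sqrt(19); 3*sqrt(171) = 9*sqrt(19); sqrt(171) = 3*sqrt(19)
Combine: (16 + 20 + 20 + 9 - 3)·sqrt(19) = 62*sqrt(19)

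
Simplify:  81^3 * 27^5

3^27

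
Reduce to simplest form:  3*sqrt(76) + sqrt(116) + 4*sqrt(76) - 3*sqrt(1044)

-16*sqrt(29) + 14*sqrt(19)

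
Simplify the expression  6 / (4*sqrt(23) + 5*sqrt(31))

(-24*sqrt(23) + 30*sqrt(31))/407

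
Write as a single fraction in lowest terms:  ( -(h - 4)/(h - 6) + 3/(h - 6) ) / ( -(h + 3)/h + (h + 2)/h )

Numerator: -(h - 4)/(h - 6) + 3/(h - 6) = (-h + 7)/(h - 6)
Denominator: -(h + 3)/h + (h + 2)/h = -1/h
Divide: ((-h + 7)/(h - 6)) · (-h) = (h**2 - 7*h)/(h - 6)

(h**2 - 7*h)/(h - 6)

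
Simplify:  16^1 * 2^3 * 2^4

16^1 = 2^4; 2^3 = 2^3; 2^4 = 2^4
Combine exponents: 2^11

2^11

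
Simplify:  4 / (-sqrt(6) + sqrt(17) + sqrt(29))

(-40*sqrt(6) - 6*sqrt(29) + 18*sqrt(17) + 2*sqrt(2958))/93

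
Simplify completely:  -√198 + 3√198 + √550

11*√22

√198 = 3*√22; 3√198 = 9*√22; √550 = 5*√22
Combine: (-3 + 9 + 5)·√22 = 11*√22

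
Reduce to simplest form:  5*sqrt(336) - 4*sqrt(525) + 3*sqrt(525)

15*sqrt(21)

5*sqrt(336) = 20*sqrt(21); 4*sqrt(525) = 20*sqrt(21); 3*sqrt(525) = 15*sqrt(21)
Combine: (20 - 20 + 15)·sqrt(21) = 15*sqrt(21)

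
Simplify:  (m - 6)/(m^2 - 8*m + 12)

Factor: m^2 - 8*m + 12 = (m - 6)*(m - 2)
Cancel the common factor (m - 6).

1/(m - 2)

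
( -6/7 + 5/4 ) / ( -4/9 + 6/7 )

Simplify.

Numerator: -6/7 + 5/4 = 11/28
Denominator: -4/9 + 6/7 = 26/63
Divide: (11/28) · (63/26) = 99/104

99/104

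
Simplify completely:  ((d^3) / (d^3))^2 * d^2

Inside the bracket: 1
Raise to the power 2: 1
Multiply by d^2: add exponents.

d^2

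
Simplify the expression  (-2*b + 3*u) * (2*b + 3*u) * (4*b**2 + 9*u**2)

((3*u)+(2*b))((3*u)-(2*b)) = -4*b**2 + 9*u**2; continue pairing.

-16*b**4 + 81*u**4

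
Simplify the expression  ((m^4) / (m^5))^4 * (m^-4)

Inside the bracket: (m^-1)
Raise to the power 4: (m^-4)
Multiply by (m^-4): add exponents.

m^(-8)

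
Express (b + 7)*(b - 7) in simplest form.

Difference of squares with P = b, Q = 7.

b**2 - 49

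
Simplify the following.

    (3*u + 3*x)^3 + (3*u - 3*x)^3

Only the even-power cross terms survive.

54*u*(u^2 + 3*x^2)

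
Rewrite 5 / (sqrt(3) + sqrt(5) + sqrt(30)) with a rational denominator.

Group as (sqrt(5) + sqrt(30)) + sqrt(3); multiply by (sqrt(5) + sqrt(30)) - sqrt(3), then rationalise the remaining surd.

(-70*sqrt(5) - 80*sqrt(3) + 75*sqrt(2) + 55*sqrt(30))/212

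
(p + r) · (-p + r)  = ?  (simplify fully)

-p² + r²

(r+p)(r-p) = -p² + r².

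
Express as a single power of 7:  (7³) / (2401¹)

7³ = 7^3; 2401¹ = 7^4
Combine exponents: 7^(-1)

7^(-1)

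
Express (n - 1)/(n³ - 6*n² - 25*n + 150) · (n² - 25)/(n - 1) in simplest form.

Factor: n³ - 6*n² - 25*n + 150 = (n - 6)·(n + 5)·(n - 5);  n² - 25 = (n + 5)·(n - 5)
Cancel the common factors (n - 5), (n - 1), (n + 5).

1/(n - 6)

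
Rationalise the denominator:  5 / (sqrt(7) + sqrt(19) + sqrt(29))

(-10*sqrt(3857) - 15*sqrt(29) + 85*sqrt(19) + 205*sqrt(7))/523

Group as (sqrt(7) + sqrt(29)) + sqrt(19); multiply by (sqrt(7) + sqrt(29)) - sqrt(19), then rationalise the remaining surd.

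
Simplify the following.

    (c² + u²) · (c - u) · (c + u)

c⁴ - u⁴

(c+u)(c-u) = c² - u²; continue pairing.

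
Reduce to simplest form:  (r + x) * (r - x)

r^2 - x^2

Pair the conjugate factors: (r+x)(r-x) = r^2 - x^2.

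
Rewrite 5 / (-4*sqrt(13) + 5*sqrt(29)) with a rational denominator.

Multiply numerator and denominator by 4*sqrt(13) + 5*sqrt(29).
Denominator becomes 517; numerator becomes 20*sqrt(13) + 25*sqrt(29).

(20*sqrt(13) + 25*sqrt(29))/517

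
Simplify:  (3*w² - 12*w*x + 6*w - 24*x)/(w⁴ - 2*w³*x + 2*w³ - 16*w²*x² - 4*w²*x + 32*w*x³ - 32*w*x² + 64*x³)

Factor: 3*w² - 12*w*x + 6*w - 24*x = 3·(w + 2)·(w - 4*x);  w⁴ - 2*w³*x + 2*w³ - 16*w²*x² - 4*w²*x + 32*w*x³ - 32*w*x² + 64*x³ = (w - 2*x)·(w + 4*x)·(w + 2)·(w - 4*x)
Cancel the common factors (w + 2), (w - 4*x).

-3/(-w² - 2*w*x + 8*x²)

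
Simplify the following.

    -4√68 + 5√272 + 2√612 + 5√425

4√68 = 8*√17; 5√272 = 20*√17; 2√612 = 12*√17; 5√425 = 25*√17
Combine: (-8 + 20 + 12 + 25)·√17 = 49*√17

49*√17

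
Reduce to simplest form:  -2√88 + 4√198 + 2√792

20*√22

2√88 = 4*√22; 4√198 = 12*√22; 2√792 = 12*√22
Combine: (-4 + 12 + 12)·√22 = 20*√22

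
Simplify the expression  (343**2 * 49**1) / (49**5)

343**2 = 7**6; 49**1 = 7**2; 49**5 = 7**10
Combine exponents: 7**(-2)

7**(-2)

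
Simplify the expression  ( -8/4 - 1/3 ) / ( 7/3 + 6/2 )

Numerator: -8/4 - 1/3 = -7/3
Denominator: 7/3 + 6/2 = 16/3
Divide: (-7/3) · (3/16) = -7/16

-7/16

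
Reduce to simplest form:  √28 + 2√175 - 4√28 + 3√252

22*√7

√28 = 2*√7; 2√175 = 10*√7; 4√28 = 8*√7; 3√252 = 18*√7
Combine: (2 + 10 - 8 + 18)·√7 = 22*√7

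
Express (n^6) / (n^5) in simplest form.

Quotient: n^1

n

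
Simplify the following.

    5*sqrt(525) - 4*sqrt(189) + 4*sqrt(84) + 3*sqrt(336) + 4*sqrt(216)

5*sqrt(525) = 25*sqrt(21); 4*sqrt(189) = 12*sqrt(21); 4*sqrt(84) = 8*sqrt(21); 3*sqrt(336) = 12*sqrt(21); 4*sqrt(216) = 24*sqrt(6)

24*sqrt(6) + 33*sqrt(21)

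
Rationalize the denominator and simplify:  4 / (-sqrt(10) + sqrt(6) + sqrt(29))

Group as (sqrt(6) + sqrt(29)) - sqrt(10); multiply by (sqrt(6) + sqrt(29)) + sqrt(10), then rationalise the remaining surd.

(-100*sqrt(10) - 52*sqrt(29) + 132*sqrt(6) + 16*sqrt(435))/71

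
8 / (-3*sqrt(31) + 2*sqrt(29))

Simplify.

(-24*sqrt(31) - 16*sqrt(29))/163

Multiply numerator and denominator by 2*sqrt(29) + 3*sqrt(31).
Denominator becomes -163; numerator becomes 16*sqrt(29) + 24*sqrt(31).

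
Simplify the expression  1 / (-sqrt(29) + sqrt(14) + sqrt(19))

(-2*sqrt(29) + 12*sqrt(19) + 17*sqrt(14) + sqrt(7714))/524

Group as (sqrt(14) + sqrt(19)) - sqrt(29); multiply by (sqrt(14) + sqrt(19)) + sqrt(29), then rationalise the remaining surd.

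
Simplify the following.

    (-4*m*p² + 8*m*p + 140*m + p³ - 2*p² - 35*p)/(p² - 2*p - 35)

-4*m + p

Factor: -4*m*p² + 8*m*p + 140*m + p³ - 2*p² - 35*p = (p + 5)·(p - 7)·(-4*m + p);  p² - 2*p - 35 = (p + 5)·(p - 7)
Cancel the common factors (p + 5), (p - 7).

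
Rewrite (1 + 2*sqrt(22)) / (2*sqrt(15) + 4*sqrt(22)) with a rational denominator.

(-2*sqrt(330) - sqrt(15) + 2*sqrt(22) + 88)/146

Multiply numerator and denominator by -2*sqrt(15) + 4*sqrt(22).
Denominator becomes 292; numerator becomes -4*sqrt(330) - 2*sqrt(15) + 4*sqrt(22) + 176.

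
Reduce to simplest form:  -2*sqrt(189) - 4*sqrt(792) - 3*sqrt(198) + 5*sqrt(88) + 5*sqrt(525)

-23*sqrt(22) + 19*sqrt(21)

2*sqrt(189) = 6*sqrt(21); 4*sqrt(792) = 24*sqrt(22); 3*sqrt(198) = 9*sqrt(22); 5*sqrt(88) = 10*sqrt(22); 5*sqrt(525) = 25*sqrt(21)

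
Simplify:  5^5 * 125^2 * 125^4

5^23

5^5 = 5^5; 125^2 = 5^6; 125^4 = 5^12
Combine exponents: 5^23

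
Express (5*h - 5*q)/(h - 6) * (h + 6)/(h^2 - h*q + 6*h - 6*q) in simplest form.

Factor: 5*h - 5*q = 5*(h - q);  h^2 - h*q + 6*h - 6*q = (h + 6)*(h - q)
Cancel the common factors (h + 6), (h - q).

5/(h - 6)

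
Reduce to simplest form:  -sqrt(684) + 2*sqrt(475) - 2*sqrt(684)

sqrt(684) = 6*sqrt(19); 2*sqrt(475) = 10*sqrt(19); 2*sqrt(684) = 12*sqrt(19)
Combine: (-6 + 10 - 12)·sqrt(19) = -8*sqrt(19)

-8*sqrt(19)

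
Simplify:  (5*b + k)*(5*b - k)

25*b^2 - k^2

Product of conjugates: (P+Q)(P-Q) = P^2 - Q^2.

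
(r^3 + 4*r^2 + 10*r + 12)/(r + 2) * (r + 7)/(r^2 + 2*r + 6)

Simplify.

r + 7

Factor: r^3 + 4*r^2 + 10*r + 12 = (r + 2)*(r^2 + 2*r + 6)
Cancel the common factors (r^2 + 2*r + 6), (r + 2).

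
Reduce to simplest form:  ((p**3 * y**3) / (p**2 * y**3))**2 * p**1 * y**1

p**3*y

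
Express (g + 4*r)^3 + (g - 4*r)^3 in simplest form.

2*g*(g^2 + 48*r^2)

Write as f(g,(4*r)) + f(g,-(4*r)) and expand.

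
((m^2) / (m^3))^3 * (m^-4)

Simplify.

m^(-7)

Inside the bracket: (m^-1)
Raise to the power 3: (m^-3)
Multiply by (m^-4): add exponents.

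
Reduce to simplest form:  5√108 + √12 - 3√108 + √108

20*√3

5√108 = 30*√3; √12 = 2*√3; 3√108 = 18*√3; √108 = 6*√3
Combine: (30 + 2 - 18 + 6)·√3 = 20*√3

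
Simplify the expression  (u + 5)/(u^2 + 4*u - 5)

1/(u - 1)

Factor: u^2 + 4*u - 5 = (u - 1)*(u + 5)
Cancel the common factor (u + 5).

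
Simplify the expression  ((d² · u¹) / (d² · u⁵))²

u^(-8)

Inside the bracket: (u^-4)
Raise to the power 2: (u^-8)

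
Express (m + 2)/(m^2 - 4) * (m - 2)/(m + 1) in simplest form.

1/(m + 1)

Factor: m^2 - 4 = (m + 2)*(m - 2)
Cancel the common factors (m + 2), (m - 2).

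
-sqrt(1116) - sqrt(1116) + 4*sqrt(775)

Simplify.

8*sqrt(31)

sqrt(1116) = 6*sqrt(31); sqrt(1116) = 6*sqrt(31); 4*sqrt(775) = 20*sqrt(31)
Combine: (-6 - 6 + 20)·sqrt(31) = 8*sqrt(31)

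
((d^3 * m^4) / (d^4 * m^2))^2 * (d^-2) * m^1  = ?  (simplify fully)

m^5/d^4

Inside the bracket: (d^-1) * m^2
Raise to the power 2: (d^-2) * m^4
Multiply by (d^-2) * m^1: add exponents.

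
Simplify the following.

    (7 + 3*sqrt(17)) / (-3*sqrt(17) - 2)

(-139 - 15*sqrt(17))/149

Multiply numerator and denominator by -2 + 3*sqrt(17).
Denominator becomes -149; numerator becomes 15*sqrt(17) + 139.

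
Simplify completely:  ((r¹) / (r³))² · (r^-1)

r^(-5)

Inside the bracket: (r^-2)
Raise to the power 2: (r^-4)
Multiply by (r^-1): add exponents.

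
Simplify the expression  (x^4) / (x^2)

x^2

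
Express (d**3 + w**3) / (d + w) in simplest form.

d**2 - d*w + w**2

Apply the sum-of-cubes factorisation and cancel (d + w).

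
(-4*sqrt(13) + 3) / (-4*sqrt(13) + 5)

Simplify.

(8*sqrt(13) + 193)/183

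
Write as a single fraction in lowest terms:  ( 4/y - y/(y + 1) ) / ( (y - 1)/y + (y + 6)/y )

(-y² + 4*y + 4)/(2*y² + 7*y + 5)

Numerator: 4/y - y/(y + 1) = (-y² + 4*y + 4)/(y² + y)
Denominator: (y - 1)/y + (y + 6)/y = (2*y + 5)/y
Divide: ((-y² + 4*y + 4)/(y² + y)) · (y/(2*y + 5)) = (-y² + 4*y + 4)/(2*y² + 7*y + 5)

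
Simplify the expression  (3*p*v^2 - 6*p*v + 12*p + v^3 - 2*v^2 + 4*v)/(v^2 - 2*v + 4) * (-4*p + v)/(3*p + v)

Factor: 3*p*v^2 - 6*p*v + 12*p + v^3 - 2*v^2 + 4*v = (3*p + v)*(v^2 - 2*v + 4)
Cancel the common factors (v^2 - 2*v + 4), (3*p + v).

-4*p + v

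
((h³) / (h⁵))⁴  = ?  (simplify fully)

h^(-8)

Inside the bracket: (h^-2)
Raise to the power 4: (h^-8)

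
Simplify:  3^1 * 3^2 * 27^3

3^12

3^1 = 3^1; 3^2 = 3^2; 27^3 = 3^9
Combine exponents: 3^12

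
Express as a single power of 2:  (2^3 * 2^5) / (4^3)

2^2

2^3 = 2^3; 2^5 = 2^5; 4^3 = 2^6
Combine exponents: 2^2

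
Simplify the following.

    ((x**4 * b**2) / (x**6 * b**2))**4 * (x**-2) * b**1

b/x**10

Inside the bracket: (x**-2)
Raise to the power 4: (x**-8)
Multiply by (x**-2) * b**1: add exponents.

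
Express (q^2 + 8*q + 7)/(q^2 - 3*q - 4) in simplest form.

(q + 7)/(q - 4)

Factor: q^2 + 8*q + 7 = (q + 1)*(q + 7);  q^2 - 3*q - 4 = (q - 4)*(q + 1)
Cancel the common factor (q + 1).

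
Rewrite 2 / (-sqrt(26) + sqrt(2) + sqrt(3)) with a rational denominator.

Group as (sqrt(2) + sqrt(3)) - sqrt(26); multiply by (sqrt(2) + sqrt(3)) + sqrt(26), then rationalise the remaining surd.

(-42*sqrt(26) - 50*sqrt(3) - 54*sqrt(2) - 8*sqrt(39))/417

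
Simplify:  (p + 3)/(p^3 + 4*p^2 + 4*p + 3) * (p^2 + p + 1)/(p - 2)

Factor: p^3 + 4*p^2 + 4*p + 3 = (p^2 + p + 1)*(p + 3)
Cancel the common factors (p^2 + p + 1), (p + 3).

1/(p - 2)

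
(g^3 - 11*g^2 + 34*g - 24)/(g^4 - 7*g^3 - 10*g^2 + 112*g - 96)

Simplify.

1/(g + 4)

Factor: g^3 - 11*g^2 + 34*g - 24 = (g - 4)*(g - 1)*(g - 6);  g^4 - 7*g^3 - 10*g^2 + 112*g - 96 = (g - 6)*(g - 4)*(g - 1)*(g + 4)
Cancel the common factors (g - 6), (g - 4), (g - 1).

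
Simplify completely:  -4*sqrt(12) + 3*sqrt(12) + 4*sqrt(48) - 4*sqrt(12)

6*sqrt(3)

4*sqrt(12) = 8*sqrt(3); 3*sqrt(12) = 6*sqrt(3); 4*sqrt(48) = 16*sqrt(3); 4*sqrt(12) = 8*sqrt(3)
Combine: (-8 + 6 + 16 - 8)·sqrt(3) = 6*sqrt(3)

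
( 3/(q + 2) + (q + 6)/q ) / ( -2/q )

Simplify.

(-q² - 11*q - 12)/(2*q + 4)

Numerator: 3/(q + 2) + (q + 6)/q = (q² + 11*q + 12)/(q² + 2*q)
Denominator: -2/q = -2/q
Divide: ((q² + 11*q + 12)/(q² + 2*q)) · (-q/2) = (-q² - 11*q - 12)/(2*q + 4)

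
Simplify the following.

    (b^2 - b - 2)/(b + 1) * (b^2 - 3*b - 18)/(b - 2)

Factor: b^2 - b - 2 = (b + 1)*(b - 2);  b^2 - 3*b - 18 = (b + 3)*(b - 6)
Cancel the common factors (b + 1), (b - 2).

b^2 - 3*b - 18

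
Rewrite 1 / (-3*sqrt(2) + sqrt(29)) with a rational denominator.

(3*sqrt(2) + sqrt(29))/11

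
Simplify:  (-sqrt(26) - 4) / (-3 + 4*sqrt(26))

(-116 - 19*sqrt(26))/407

Multiply numerator and denominator by -4*sqrt(26) - 3.
Denominator becomes -407; numerator becomes 19*sqrt(26) + 116.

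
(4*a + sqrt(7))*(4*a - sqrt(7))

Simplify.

(4*a)^2 - (sqrt(7))^2 = 16*a^2 - 7.

16*a^2 - 7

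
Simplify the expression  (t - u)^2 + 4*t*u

(t + u)^2

Expand the square and combine the 4*t*u term.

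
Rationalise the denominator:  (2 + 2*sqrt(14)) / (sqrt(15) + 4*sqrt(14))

Multiply numerator and denominator by -sqrt(15) + 4*sqrt(14).
Denominator becomes 209; numerator becomes -2*sqrt(210) - 2*sqrt(15) + 8*sqrt(14) + 112.

(-2*sqrt(210) - 2*sqrt(15) + 8*sqrt(14) + 112)/209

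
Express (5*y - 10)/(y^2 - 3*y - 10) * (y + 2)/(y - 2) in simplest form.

Factor: 5*y - 10 = 5*(y - 2);  y^2 - 3*y - 10 = (y - 5)*(y + 2)
Cancel the common factors (y - 2), (y + 2).

5/(y - 5)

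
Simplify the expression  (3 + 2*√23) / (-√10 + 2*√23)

Multiply numerator and denominator by √10 + 2*√23.
Denominator becomes 82; numerator becomes 3*√10 + 6*√23 + 2*√230 + 92.

(3*√10 + 6*√23 + 2*√230 + 92)/82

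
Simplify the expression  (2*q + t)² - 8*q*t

Expanding gives 4*q² - 4*q*t + t², a perfect square.

(2*q - t)²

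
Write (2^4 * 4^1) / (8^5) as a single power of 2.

2^4 = 2^4; 4^1 = 2^2; 8^5 = 2^15
Combine exponents: 2^(-9)

2^(-9)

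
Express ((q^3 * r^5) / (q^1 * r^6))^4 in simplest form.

Inside the bracket: q^2 * (r^-1)
Raise to the power 4: q^8 * (r^-4)

q^8/r^4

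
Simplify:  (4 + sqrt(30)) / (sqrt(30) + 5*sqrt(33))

(-30 - 4*sqrt(30) + 20*sqrt(33) + 15*sqrt(110))/795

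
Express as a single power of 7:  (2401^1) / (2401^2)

7^(-4)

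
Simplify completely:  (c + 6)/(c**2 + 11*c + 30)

1/(c + 5)

Factor: c**2 + 11*c + 30 = (c + 5)*(c + 6)
Cancel the common factor (c + 6).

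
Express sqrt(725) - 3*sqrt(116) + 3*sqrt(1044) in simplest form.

17*sqrt(29)

sqrt(725) = 5*sqrt(29); 3*sqrt(116) = 6*sqrt(29); 3*sqrt(1044) = 18*sqrt(29)
Combine: (5 - 6 + 18)·sqrt(29) = 17*sqrt(29)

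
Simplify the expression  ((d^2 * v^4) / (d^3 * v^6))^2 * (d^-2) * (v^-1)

Inside the bracket: (d^-1) * (v^-2)
Raise to the power 2: (d^-2) * (v^-4)
Multiply by (d^-2) * (v^-1): add exponents.

1/(d^4*v^5)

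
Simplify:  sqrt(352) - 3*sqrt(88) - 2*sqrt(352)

sqrt(352) = 4*sqrt(22); 3*sqrt(88) = 6*sqrt(22); 2*sqrt(352) = 8*sqrt(22)
Combine: (4 - 6 - 8)·sqrt(22) = -10*sqrt(22)

-10*sqrt(22)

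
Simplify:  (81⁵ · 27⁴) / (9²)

81⁵ = 3^20; 27⁴ = 3^12; 9² = 3^4
Combine exponents: 3^28

3^28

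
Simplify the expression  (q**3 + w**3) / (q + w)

q**2 - q*w + w**2

w**3 + q**3 = (q + w)(q**2 - q*w + w**2).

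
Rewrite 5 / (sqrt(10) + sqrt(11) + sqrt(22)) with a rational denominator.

Group as (sqrt(11) + sqrt(22)) + sqrt(10); multiply by (sqrt(11) + sqrt(22)) - sqrt(10), then rationalise the remaining surd.

(-220*sqrt(5) - 5*sqrt(22) + 105*sqrt(11) + 115*sqrt(10))/439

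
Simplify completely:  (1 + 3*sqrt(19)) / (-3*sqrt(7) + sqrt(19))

(-9*sqrt(133) - 57 - 3*sqrt(7) - sqrt(19))/44

Multiply numerator and denominator by sqrt(19) + 3*sqrt(7).
Denominator becomes -44; numerator becomes sqrt(19) + 3*sqrt(7) + 57 + 9*sqrt(133).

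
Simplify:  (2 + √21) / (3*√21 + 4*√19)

(-63 - 6*√21 + 8*√19 + 4*√399)/115

Multiply numerator and denominator by -4*√19 + 3*√21.
Denominator becomes -115; numerator becomes -4*√399 - 8*√19 + 6*√21 + 63.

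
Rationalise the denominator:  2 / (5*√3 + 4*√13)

Multiply numerator and denominator by -4*√13 + 5*√3.
Denominator becomes -133; numerator becomes -8*√13 + 10*√3.

(-10*√3 + 8*√13)/133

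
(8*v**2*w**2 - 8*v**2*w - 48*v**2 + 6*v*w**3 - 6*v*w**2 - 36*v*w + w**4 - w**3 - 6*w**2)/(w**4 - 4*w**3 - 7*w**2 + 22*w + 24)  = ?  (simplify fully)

(8*v**2 + 6*v*w + w**2)/(w**2 - 3*w - 4)

Factor: 8*v**2*w**2 - 8*v**2*w - 48*v**2 + 6*v*w**3 - 6*v*w**2 - 36*v*w + w**4 - w**3 - 6*w**2 = (w + 2)*(2*v + w)*(w - 3)*(4*v + w);  w**4 - 4*w**3 - 7*w**2 + 22*w + 24 = (w + 2)*(w - 3)*(w + 1)*(w - 4)
Cancel the common factors (w - 3), (w + 2).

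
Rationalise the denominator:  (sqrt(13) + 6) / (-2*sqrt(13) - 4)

Multiply numerator and denominator by -4 + 2*sqrt(13).
Denominator becomes -36; numerator becomes 2 + 8*sqrt(13).

(-4*sqrt(13) - 1)/18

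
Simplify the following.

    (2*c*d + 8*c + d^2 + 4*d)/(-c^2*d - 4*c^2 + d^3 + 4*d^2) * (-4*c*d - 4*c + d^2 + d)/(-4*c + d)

(-2*c*d - 2*c - d^2 - d)/(c^2 - d^2)

Factor: 2*c*d + 8*c + d^2 + 4*d = (d + 4)*(2*c + d);  -c^2*d - 4*c^2 + d^3 + 4*d^2 = (d + 4)*(c + d)*(-c + d);  -4*c*d - 4*c + d^2 + d = (-4*c + d)*(d + 1)
Cancel the common factors (d + 4), (-4*c + d).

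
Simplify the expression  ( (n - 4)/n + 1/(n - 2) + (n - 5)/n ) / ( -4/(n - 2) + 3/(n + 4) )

(-2*n³ + 4*n² + 30*n - 72)/(n² + 22*n)

Numerator: (n - 4)/n + 1/(n - 2) + (n - 5)/n = (2*n² - 12*n + 18)/(n² - 2*n)
Denominator: -4/(n - 2) + 3/(n + 4) = (-n - 22)/(n² + 2*n - 8)
Divide: ((2*n² - 12*n + 18)/(n² - 2*n)) · ((n² + 2*n - 8)/(-n - 22)) = (-2*n³ + 4*n² + 30*n - 72)/(n² + 22*n)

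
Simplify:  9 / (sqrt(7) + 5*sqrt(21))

(-9*sqrt(7) + 45*sqrt(21))/518

Multiply numerator and denominator by -5*sqrt(21) + sqrt(7).
Denominator becomes -518; numerator becomes -45*sqrt(21) + 9*sqrt(7).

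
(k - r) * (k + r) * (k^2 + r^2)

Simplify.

k^4 - r^4

Pair the conjugate factors: (k+r)(k-r) = k^2 - r^2, then repeat with the next factor.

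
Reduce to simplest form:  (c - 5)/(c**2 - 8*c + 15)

1/(c - 3)

Factor: c**2 - 8*c + 15 = (c - 3)*(c - 5)
Cancel the common factor (c - 5).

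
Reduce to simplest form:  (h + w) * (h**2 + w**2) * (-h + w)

(w+h)(w-h) = -h**2 + w**2; continue pairing.

-h**4 + w**4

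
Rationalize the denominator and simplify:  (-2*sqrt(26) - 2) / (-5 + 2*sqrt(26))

Multiply numerator and denominator by -2*sqrt(26) - 5.
Denominator becomes -79; numerator becomes 14*sqrt(26) + 114.

(-114 - 14*sqrt(26))/79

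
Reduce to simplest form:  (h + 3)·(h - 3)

(h)^2 - (3)^2 = h² - 9.

h² - 9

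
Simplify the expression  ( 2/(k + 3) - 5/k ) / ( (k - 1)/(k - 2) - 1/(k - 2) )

Numerator: 2/(k + 3) - 5/k = (-3*k - 15)/(k² + 3*k)
Denominator: (k - 1)/(k - 2) - 1/(k - 2) = 1
Divide: ((-3*k - 15)/(k² + 3*k)) · (1) = (-3*k - 15)/(k² + 3*k)

(-3*k - 15)/(k² + 3*k)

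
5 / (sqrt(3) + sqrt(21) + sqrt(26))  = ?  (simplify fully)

(-15*sqrt(182) - 5*sqrt(26) + 20*sqrt(21) + 110*sqrt(3))/124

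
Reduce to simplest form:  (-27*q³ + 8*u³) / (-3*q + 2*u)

Apply the difference-of-cubes factorisation and cancel (-3*q + 2*u).

9*q² + 6*q*u + 4*u²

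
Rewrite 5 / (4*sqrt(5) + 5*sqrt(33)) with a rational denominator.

Multiply numerator and denominator by -5*sqrt(33) + 4*sqrt(5).
Denominator becomes -745; numerator becomes -25*sqrt(33) + 20*sqrt(5).

(-4*sqrt(5) + 5*sqrt(33))/149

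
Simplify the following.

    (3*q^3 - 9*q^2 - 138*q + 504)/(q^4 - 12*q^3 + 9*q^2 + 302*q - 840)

(3*q + 21)/(q^2 - 2*q - 35)

Factor: 3*q^3 - 9*q^2 - 138*q + 504 = 3*(q + 7)*(q - 4)*(q - 6);  q^4 - 12*q^3 + 9*q^2 + 302*q - 840 = (q + 5)*(q - 4)*(q - 7)*(q - 6)
Cancel the common factors (q - 6), (q - 4).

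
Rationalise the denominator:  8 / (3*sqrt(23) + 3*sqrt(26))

Multiply numerator and denominator by -3*sqrt(23) + 3*sqrt(26).
Denominator becomes 27; numerator becomes -24*sqrt(23) + 24*sqrt(26).

(-8*sqrt(23) + 8*sqrt(26))/9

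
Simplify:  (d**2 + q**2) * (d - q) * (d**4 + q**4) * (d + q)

d**8 - q**8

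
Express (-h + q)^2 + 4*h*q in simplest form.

After expansion: h^2 + 2*h*q + q^2 — a perfect-square trinomial.

(h + q)^2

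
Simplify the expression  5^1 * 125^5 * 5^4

5^1 = 5^1; 125^5 = 5^15; 5^4 = 5^4
Combine exponents: 5^20

5^20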